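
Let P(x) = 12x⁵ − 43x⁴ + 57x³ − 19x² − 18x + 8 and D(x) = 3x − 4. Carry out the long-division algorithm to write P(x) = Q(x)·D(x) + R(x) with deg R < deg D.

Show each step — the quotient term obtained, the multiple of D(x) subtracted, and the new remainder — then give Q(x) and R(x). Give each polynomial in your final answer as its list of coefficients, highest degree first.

Step 1: lead(12x⁵ − 43x⁴ + 57x³ − 19x² − 18x + 8) ÷ lead(D) = 12x⁵ ÷ 3x = 4x⁴. Subtract (4x⁴)·D = 12x⁵ − 16x⁴. Remainder: −27x⁴ + 57x³ − 19x² − 18x + 8.
Step 2: lead(−27x⁴ + 57x³ − 19x² − 18x + 8) ÷ lead(D) = −27x⁴ ÷ 3x = −9x³. Subtract (−9x³)·D = −27x⁴ + 36x³. Remainder: 21x³ − 19x² − 18x + 8.
Step 3: lead(21x³ − 19x² − 18x + 8) ÷ lead(D) = 21x³ ÷ 3x = 7x². Subtract (7x²)·D = 21x³ − 28x². Remainder: 9x² − 18x + 8.
Step 4: lead(9x² − 18x + 8) ÷ lead(D) = 9x² ÷ 3x = 3x. Subtract (3x)·D = 9x² − 12x. Remainder: −6x + 8.
Step 5: lead(−6x + 8) ÷ lead(D) = −6x ÷ 3x = −2. Subtract (−2)·D = −6x + 8. Remainder: 0.

Q = [4, -9, 7, 3, -2]; R = [0]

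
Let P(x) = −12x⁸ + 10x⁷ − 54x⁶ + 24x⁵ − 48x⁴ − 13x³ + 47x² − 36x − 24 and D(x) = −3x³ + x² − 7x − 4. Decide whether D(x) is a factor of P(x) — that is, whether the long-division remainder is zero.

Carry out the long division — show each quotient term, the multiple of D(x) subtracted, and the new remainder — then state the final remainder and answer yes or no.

R(x) = 2x² + 5x + 4, so D(x) is not a factor of P(x). no

Step 1: lead(−12x⁸ + 10x⁷ − 54x⁶ + 24x⁵ − 48x⁴ − 13x³ + 47x² − 36x − 24) ÷ lead(D) = −12x⁸ ÷ −3x³ = 4x⁵. Subtract (4x⁵)·D = −12x⁸ + 4x⁷ − 28x⁶ − 16x⁵. Remainder: 6x⁷ − 26x⁶ + 40x⁵ − 48x⁴ − 13x³ + 47x² − 36x − 24.
Step 2: lead(6x⁷ − 26x⁶ + 40x⁵ − 48x⁴ − 13x³ + 47x² − 36x − 24) ÷ lead(D) = 6x⁷ ÷ −3x³ = −2x⁴. Subtract (−2x⁴)·D = 6x⁷ − 2x⁶ + 14x⁵ + 8x⁴. Remainder: −24x⁶ + 26x⁵ − 56x⁴ − 13x³ + 47x² − 36x − 24.
Step 3: lead(−24x⁶ + 26x⁵ − 56x⁴ − 13x³ + 47x² − 36x − 24) ÷ lead(D) = −24x⁶ ÷ −3x³ = 8x³. Subtract (8x³)·D = −24x⁶ + 8x⁵ − 56x⁴ − 32x³. Remainder: 18x⁵ + 19x³ + 47x² − 36x − 24.
Step 4: lead(18x⁵ + 19x³ + 47x² − 36x − 24) ÷ lead(D) = 18x⁵ ÷ −3x³ = −6x². Subtract (−6x²)·D = 18x⁵ − 6x⁴ + 42x³ + 24x². Remainder: 6x⁴ − 23x³ + 23x² − 36x − 24.
Step 5: lead(6x⁴ − 23x³ + 23x² − 36x − 24) ÷ lead(D) = 6x⁴ ÷ −3x³ = −2x. Subtract (−2x)·D = 6x⁴ − 2x³ + 14x² + 8x. Remainder: −21x³ + 9x² − 44x − 24.
Step 6: lead(−21x³ + 9x² − 44x − 24) ÷ lead(D) = −21x³ ÷ −3x³ = 7. Subtract (7)·D = −21x³ + 7x² − 49x − 28. Remainder: 2x² + 5x + 4.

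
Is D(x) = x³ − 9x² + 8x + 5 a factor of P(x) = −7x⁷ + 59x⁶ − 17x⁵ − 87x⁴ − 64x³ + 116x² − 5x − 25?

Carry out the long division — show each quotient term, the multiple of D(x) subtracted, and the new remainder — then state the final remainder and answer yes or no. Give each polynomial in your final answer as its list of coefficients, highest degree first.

R = [0], so D(x) is a factor of P(x). yes

Step 1: lead(−7x⁷ + 59x⁶ − 17x⁵ − 87x⁴ − 64x³ + 116x² − 5x − 25) ÷ lead(D) = −7x⁷ ÷ x³ = −7x⁴. Subtract (−7x⁴)·D = −7x⁷ + 63x⁶ − 56x⁵ − 35x⁴. Remainder: −4x⁶ + 39x⁵ − 52x⁴ − 64x³ + 116x² − 5x − 25.
Step 2: lead(−4x⁶ + 39x⁵ − 52x⁴ − 64x³ + 116x² − 5x − 25) ÷ lead(D) = −4x⁶ ÷ x³ = −4x³. Subtract (−4x³)·D = −4x⁶ + 36x⁵ − 32x⁴ − 20x³. Remainder: 3x⁵ − 20x⁴ − 44x³ + 116x² − 5x − 25.
Step 3: lead(3x⁵ − 20x⁴ − 44x³ + 116x² − 5x − 25) ÷ lead(D) = 3x⁵ ÷ x³ = 3x². Subtract (3x²)·D = 3x⁵ − 27x⁴ + 24x³ + 15x². Remainder: 7x⁴ − 68x³ + 101x² − 5x − 25.
Step 4: lead(7x⁴ − 68x³ + 101x² − 5x − 25) ÷ lead(D) = 7x⁴ ÷ x³ = 7x. Subtract (7x)·D = 7x⁴ − 63x³ + 56x² + 35x. Remainder: −5x³ + 45x² − 40x − 25.
Step 5: lead(−5x³ + 45x² − 40x − 25) ÷ lead(D) = −5x³ ÷ x³ = −5. Subtract (−5)·D = −5x³ + 45x² − 40x − 25. Remainder: 0.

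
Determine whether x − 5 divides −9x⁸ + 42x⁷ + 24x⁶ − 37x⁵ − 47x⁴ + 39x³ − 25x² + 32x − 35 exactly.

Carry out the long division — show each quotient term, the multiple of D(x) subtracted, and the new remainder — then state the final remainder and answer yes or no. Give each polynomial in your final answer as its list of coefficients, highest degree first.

R = [0], so D(x) is a factor of P(x). yes

Step 1: lead(−9x⁸ + 42x⁷ + 24x⁶ − 37x⁵ − 47x⁴ + 39x³ − 25x² + 32x − 35) ÷ lead(D) = −9x⁸ ÷ x = −9x⁷. Subtract (−9x⁷)·D = −9x⁸ + 45x⁷. Remainder: −3x⁷ + 24x⁶ − 37x⁵ − 47x⁴ + 39x³ − 25x² + 32x − 35.
Step 2: lead(−3x⁷ + 24x⁶ − 37x⁵ − 47x⁴ + 39x³ − 25x² + 32x − 35) ÷ lead(D) = −3x⁷ ÷ x = −3x⁶. Subtract (−3x⁶)·D = −3x⁷ + 15x⁶. Remainder: 9x⁶ − 37x⁵ − 47x⁴ + 39x³ − 25x² + 32x − 35.
Step 3: lead(9x⁶ − 37x⁵ − 47x⁴ + 39x³ − 25x² + 32x − 35) ÷ lead(D) = 9x⁶ ÷ x = 9x⁵. Subtract (9x⁵)·D = 9x⁶ − 45x⁵. Remainder: 8x⁵ − 47x⁴ + 39x³ − 25x² + 32x − 35.
Step 4: lead(8x⁵ − 47x⁴ + 39x³ − 25x² + 32x − 35) ÷ lead(D) = 8x⁵ ÷ x = 8x⁴. Subtract (8x⁴)·D = 8x⁵ − 40x⁴. Remainder: −7x⁴ + 39x³ − 25x² + 32x − 35.
Step 5: lead(−7x⁴ + 39x³ − 25x² + 32x − 35) ÷ lead(D) = −7x⁴ ÷ x = −7x³. Subtract (−7x³)·D = −7x⁴ + 35x³. Remainder: 4x³ − 25x² + 32x − 35.
Step 6: lead(4x³ − 25x² + 32x − 35) ÷ lead(D) = 4x³ ÷ x = 4x². Subtract (4x²)·D = 4x³ − 20x². Remainder: −5x² + 32x − 35.
Step 7: lead(−5x² + 32x − 35) ÷ lead(D) = −5x² ÷ x = −5x. Subtract (−5x)·D = −5x² + 25x. Remainder: 7x − 35.
Step 8: lead(7x − 35) ÷ lead(D) = 7x ÷ x = 7. Subtract (7)·D = 7x − 35. Remainder: 0.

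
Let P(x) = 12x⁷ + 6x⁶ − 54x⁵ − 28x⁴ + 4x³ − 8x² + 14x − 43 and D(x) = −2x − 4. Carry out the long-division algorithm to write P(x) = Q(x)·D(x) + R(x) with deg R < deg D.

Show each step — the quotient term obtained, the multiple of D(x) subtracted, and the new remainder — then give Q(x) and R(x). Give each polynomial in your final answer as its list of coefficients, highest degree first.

Q = [-6, 9, 9, -4, 6, -8, 9]; R = [-7]

Step 1: lead(12x⁷ + 6x⁶ − 54x⁵ − 28x⁴ + 4x³ − 8x² + 14x − 43) ÷ lead(D) = 12x⁷ ÷ −2x = −6x⁶. Subtract (−6x⁶)·D = 12x⁷ + 24x⁶. Remainder: −18x⁶ − 54x⁵ − 28x⁴ + 4x³ − 8x² + 14x − 43.
Step 2: lead(−18x⁶ − 54x⁵ − 28x⁴ + 4x³ − 8x² + 14x − 43) ÷ lead(D) = −18x⁶ ÷ −2x = 9x⁵. Subtract (9x⁵)·D = −18x⁶ − 36x⁵. Remainder: −18x⁵ − 28x⁴ + 4x³ − 8x² + 14x − 43.
Step 3: lead(−18x⁵ − 28x⁴ + 4x³ − 8x² + 14x − 43) ÷ lead(D) = −18x⁵ ÷ −2x = 9x⁴. Subtract (9x⁴)·D = −18x⁵ − 36x⁴. Remainder: 8x⁴ + 4x³ − 8x² + 14x − 43.
Step 4: lead(8x⁴ + 4x³ − 8x² + 14x − 43) ÷ lead(D) = 8x⁴ ÷ −2x = −4x³. Subtract (−4x³)·D = 8x⁴ + 16x³. Remainder: −12x³ − 8x² + 14x − 43.
Step 5: lead(−12x³ − 8x² + 14x − 43) ÷ lead(D) = −12x³ ÷ −2x = 6x². Subtract (6x²)·D = −12x³ − 24x². Remainder: 16x² + 14x − 43.
Step 6: lead(16x² + 14x − 43) ÷ lead(D) = 16x² ÷ −2x = −8x. Subtract (−8x)·D = 16x² + 32x. Remainder: −18x − 43.
Step 7: lead(−18x − 43) ÷ lead(D) = −18x ÷ −2x = 9. Subtract (9)·D = −18x − 36. Remainder: −7.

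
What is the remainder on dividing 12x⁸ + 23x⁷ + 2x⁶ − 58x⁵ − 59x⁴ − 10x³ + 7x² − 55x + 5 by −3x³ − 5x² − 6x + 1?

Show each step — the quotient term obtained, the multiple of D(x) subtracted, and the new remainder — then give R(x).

R(x) = −3

Step 1: lead(12x⁸ + 23x⁷ + 2x⁶ − 58x⁵ − 59x⁴ − 10x³ + 7x² − 55x + 5) ÷ lead(D) = 12x⁸ ÷ −3x³ = −4x⁵. Subtract (−4x⁵)·D = 12x⁸ + 20x⁷ + 24x⁶ − 4x⁵. Remainder: 3x⁷ − 22x⁶ − 54x⁵ − 59x⁴ − 10x³ + 7x² − 55x + 5.
Step 2: lead(3x⁷ − 22x⁶ − 54x⁵ − 59x⁴ − 10x³ + 7x² − 55x + 5) ÷ lead(D) = 3x⁷ ÷ −3x³ = −x⁴. Subtract (−x⁴)·D = 3x⁷ + 5x⁶ + 6x⁵ − x⁴. Remainder: −27x⁶ − 60x⁵ − 58x⁴ − 10x³ + 7x² − 55x + 5.
Step 3: lead(−27x⁶ − 60x⁵ − 58x⁴ − 10x³ + 7x² − 55x + 5) ÷ lead(D) = −27x⁶ ÷ −3x³ = 9x³. Subtract (9x³)·D = −27x⁶ − 45x⁵ − 54x⁴ + 9x³. Remainder: −15x⁵ − 4x⁴ − 19x³ + 7x² − 55x + 5.
Step 4: lead(−15x⁵ − 4x⁴ − 19x³ + 7x² − 55x + 5) ÷ lead(D) = −15x⁵ ÷ −3x³ = 5x². Subtract (5x²)·D = −15x⁵ − 25x⁴ − 30x³ + 5x². Remainder: 21x⁴ + 11x³ + 2x² − 55x + 5.
Step 5: lead(21x⁴ + 11x³ + 2x² − 55x + 5) ÷ lead(D) = 21x⁴ ÷ −3x³ = −7x. Subtract (−7x)·D = 21x⁴ + 35x³ + 42x² − 7x. Remainder: −24x³ − 40x² − 48x + 5.
Step 6: lead(−24x³ − 40x² − 48x + 5) ÷ lead(D) = −24x³ ÷ −3x³ = 8. Subtract (8)·D = −24x³ − 40x² − 48x + 8. Remainder: −3.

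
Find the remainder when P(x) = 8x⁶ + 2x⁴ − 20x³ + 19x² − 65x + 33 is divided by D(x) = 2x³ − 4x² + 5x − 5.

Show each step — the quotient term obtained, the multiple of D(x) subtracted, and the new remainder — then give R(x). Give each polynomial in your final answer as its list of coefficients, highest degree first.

R = [3]

Step 1: lead(8x⁶ + 2x⁴ − 20x³ + 19x² − 65x + 33) ÷ lead(D) = 8x⁶ ÷ 2x³ = 4x³. Subtract (4x³)·D = 8x⁶ − 16x⁵ + 20x⁴ − 20x³. Remainder: 16x⁵ − 18x⁴ + 19x² − 65x + 33.
Step 2: lead(16x⁵ − 18x⁴ + 19x² − 65x + 33) ÷ lead(D) = 16x⁵ ÷ 2x³ = 8x². Subtract (8x²)·D = 16x⁵ − 32x⁴ + 40x³ − 40x². Remainder: 14x⁴ − 40x³ + 59x² − 65x + 33.
Step 3: lead(14x⁴ − 40x³ + 59x² − 65x + 33) ÷ lead(D) = 14x⁴ ÷ 2x³ = 7x. Subtract (7x)·D = 14x⁴ − 28x³ + 35x² − 35x. Remainder: −12x³ + 24x² − 30x + 33.
Step 4: lead(−12x³ + 24x² − 30x + 33) ÷ lead(D) = −12x³ ÷ 2x³ = −6. Subtract (−6)·D = −12x³ + 24x² − 30x + 30. Remainder: 3.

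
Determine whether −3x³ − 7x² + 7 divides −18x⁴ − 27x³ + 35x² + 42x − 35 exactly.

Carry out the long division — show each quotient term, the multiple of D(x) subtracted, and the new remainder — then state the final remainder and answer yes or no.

Step 1: lead(−18x⁴ − 27x³ + 35x² + 42x − 35) ÷ lead(D) = −18x⁴ ÷ −3x³ = 6x. Subtract (6x)·D = −18x⁴ − 42x³ + 42x. Remainder: 15x³ + 35x² − 35.
Step 2: lead(15x³ + 35x² − 35) ÷ lead(D) = 15x³ ÷ −3x³ = −5. Subtract (−5)·D = 15x³ + 35x² − 35. Remainder: 0.

R(x) = 0, so D(x) is a factor of P(x). yes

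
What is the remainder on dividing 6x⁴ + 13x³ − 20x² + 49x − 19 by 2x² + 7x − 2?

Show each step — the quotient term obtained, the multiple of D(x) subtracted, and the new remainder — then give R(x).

Step 1: lead(6x⁴ + 13x³ − 20x² + 49x − 19) ÷ lead(D) = 6x⁴ ÷ 2x² = 3x². Subtract (3x²)·D = 6x⁴ + 21x³ − 6x². Remainder: −8x³ − 14x² + 49x − 19.
Step 2: lead(−8x³ − 14x² + 49x − 19) ÷ lead(D) = −8x³ ÷ 2x² = −4x. Subtract (−4x)·D = −8x³ − 28x² + 8x. Remainder: 14x² + 41x − 19.
Step 3: lead(14x² + 41x − 19) ÷ lead(D) = 14x² ÷ 2x² = 7. Subtract (7)·D = 14x² + 49x − 14. Remainder: −8x − 5.

R(x) = −8x − 5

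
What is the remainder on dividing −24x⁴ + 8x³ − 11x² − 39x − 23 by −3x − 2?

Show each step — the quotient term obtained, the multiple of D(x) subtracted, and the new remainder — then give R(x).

Step 1: lead(−24x⁴ + 8x³ − 11x² − 39x − 23) ÷ lead(D) = −24x⁴ ÷ −3x = 8x³. Subtract (8x³)·D = −24x⁴ − 16x³. Remainder: 24x³ − 11x² − 39x − 23.
Step 2: lead(24x³ − 11x² − 39x − 23) ÷ lead(D) = 24x³ ÷ −3x = −8x². Subtract (−8x²)·D = 24x³ + 16x². Remainder: −27x² − 39x − 23.
Step 3: lead(−27x² − 39x − 23) ÷ lead(D) = −27x² ÷ −3x = 9x. Subtract (9x)·D = −27x² − 18x. Remainder: −21x − 23.
Step 4: lead(−21x − 23) ÷ lead(D) = −21x ÷ −3x = 7. Subtract (7)·D = −21x − 14. Remainder: −9.

R(x) = −9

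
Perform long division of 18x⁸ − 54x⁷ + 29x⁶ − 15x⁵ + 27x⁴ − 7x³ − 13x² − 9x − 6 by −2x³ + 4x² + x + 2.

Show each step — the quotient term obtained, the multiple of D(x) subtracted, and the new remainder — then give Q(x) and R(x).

Q(x) = −9x⁵ + 9x⁴ − x³ + x² − 3x − 3; R(x) = 0

Step 1: lead(18x⁸ − 54x⁷ + 29x⁶ − 15x⁵ + 27x⁴ − 7x³ − 13x² − 9x − 6) ÷ lead(D) = 18x⁸ ÷ −2x³ = −9x⁵. Subtract (−9x⁵)·D = 18x⁸ − 36x⁷ − 9x⁶ − 18x⁵. Remainder: −18x⁷ + 38x⁶ + 3x⁵ + 27x⁴ − 7x³ − 13x² − 9x − 6.
Step 2: lead(−18x⁷ + 38x⁶ + 3x⁵ + 27x⁴ − 7x³ − 13x² − 9x − 6) ÷ lead(D) = −18x⁷ ÷ −2x³ = 9x⁴. Subtract (9x⁴)·D = −18x⁷ + 36x⁶ + 9x⁵ + 18x⁴. Remainder: 2x⁶ − 6x⁵ + 9x⁴ − 7x³ − 13x² − 9x − 6.
Step 3: lead(2x⁶ − 6x⁵ + 9x⁴ − 7x³ − 13x² − 9x − 6) ÷ lead(D) = 2x⁶ ÷ −2x³ = −x³. Subtract (−x³)·D = 2x⁶ − 4x⁵ − x⁴ − 2x³. Remainder: −2x⁵ + 10x⁴ − 5x³ − 13x² − 9x − 6.
Step 4: lead(−2x⁵ + 10x⁴ − 5x³ − 13x² − 9x − 6) ÷ lead(D) = −2x⁵ ÷ −2x³ = x². Subtract (x²)·D = −2x⁵ + 4x⁴ + x³ + 2x². Remainder: 6x⁴ − 6x³ − 15x² − 9x − 6.
Step 5: lead(6x⁴ − 6x³ − 15x² − 9x − 6) ÷ lead(D) = 6x⁴ ÷ −2x³ = −3x. Subtract (−3x)·D = 6x⁴ − 12x³ − 3x² − 6x. Remainder: 6x³ − 12x² − 3x − 6.
Step 6: lead(6x³ − 12x² − 3x − 6) ÷ lead(D) = 6x³ ÷ −2x³ = −3. Subtract (−3)·D = 6x³ − 12x² − 3x − 6. Remainder: 0.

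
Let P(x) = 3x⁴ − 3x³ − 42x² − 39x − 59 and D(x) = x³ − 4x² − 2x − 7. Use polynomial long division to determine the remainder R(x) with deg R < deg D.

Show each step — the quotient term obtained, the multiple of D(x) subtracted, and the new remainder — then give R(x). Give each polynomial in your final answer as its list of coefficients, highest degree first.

R = [4]

Step 1: lead(3x⁴ − 3x³ − 42x² − 39x − 59) ÷ lead(D) = 3x⁴ ÷ x³ = 3x. Subtract (3x)·D = 3x⁴ − 12x³ − 6x² − 21x. Remainder: 9x³ − 36x² − 18x − 59.
Step 2: lead(9x³ − 36x² − 18x − 59) ÷ lead(D) = 9x³ ÷ x³ = 9. Subtract (9)·D = 9x³ − 36x² − 18x − 63. Remainder: 4.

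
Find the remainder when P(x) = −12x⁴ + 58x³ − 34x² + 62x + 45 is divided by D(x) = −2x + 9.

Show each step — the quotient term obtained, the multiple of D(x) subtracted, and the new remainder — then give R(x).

Step 1: lead(−12x⁴ + 58x³ − 34x² + 62x + 45) ÷ lead(D) = −12x⁴ ÷ −2x = 6x³. Subtract (6x³)·D = −12x⁴ + 54x³. Remainder: 4x³ − 34x² + 62x + 45.
Step 2: lead(4x³ − 34x² + 62x + 45) ÷ lead(D) = 4x³ ÷ −2x = −2x². Subtract (−2x²)·D = 4x³ − 18x². Remainder: −16x² + 62x + 45.
Step 3: lead(−16x² + 62x + 45) ÷ lead(D) = −16x² ÷ −2x = 8x. Subtract (8x)·D = −16x² + 72x. Remainder: −10x + 45.
Step 4: lead(−10x + 45) ÷ lead(D) = −10x ÷ −2x = 5. Subtract (5)·D = −10x + 45. Remainder: 0.

R(x) = 0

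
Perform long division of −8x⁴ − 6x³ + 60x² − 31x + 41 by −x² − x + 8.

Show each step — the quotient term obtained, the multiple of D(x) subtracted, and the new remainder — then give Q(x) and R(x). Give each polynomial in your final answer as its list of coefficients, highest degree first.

Step 1: lead(−8x⁴ − 6x³ + 60x² − 31x + 41) ÷ lead(D) = −8x⁴ ÷ −x² = 8x². Subtract (8x²)·D = −8x⁴ − 8x³ + 64x². Remainder: 2x³ − 4x² − 31x + 41.
Step 2: lead(2x³ − 4x² − 31x + 41) ÷ lead(D) = 2x³ ÷ −x² = −2x. Subtract (−2x)·D = 2x³ + 2x² − 16x. Remainder: −6x² − 15x + 41.
Step 3: lead(−6x² − 15x + 41) ÷ lead(D) = −6x² ÷ −x² = 6. Subtract (6)·D = −6x² − 6x + 48. Remainder: −9x − 7.

Q = [8, -2, 6]; R = [-9, -7]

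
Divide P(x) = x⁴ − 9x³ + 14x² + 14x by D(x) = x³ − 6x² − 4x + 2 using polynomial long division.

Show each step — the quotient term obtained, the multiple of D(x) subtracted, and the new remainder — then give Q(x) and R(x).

Q(x) = x − 3; R(x) = 6

Step 1: lead(x⁴ − 9x³ + 14x² + 14x) ÷ lead(D) = x⁴ ÷ x³ = x. Subtract (x)·D = x⁴ − 6x³ − 4x² + 2x. Remainder: −3x³ + 18x² + 12x.
Step 2: lead(−3x³ + 18x² + 12x) ÷ lead(D) = −3x³ ÷ x³ = −3. Subtract (−3)·D = −3x³ + 18x² + 12x − 6. Remainder: 6.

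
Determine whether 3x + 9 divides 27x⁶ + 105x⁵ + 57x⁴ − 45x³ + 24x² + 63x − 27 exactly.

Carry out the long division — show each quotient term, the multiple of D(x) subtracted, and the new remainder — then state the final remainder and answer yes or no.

Step 1: lead(27x⁶ + 105x⁵ + 57x⁴ − 45x³ + 24x² + 63x − 27) ÷ lead(D) = 27x⁶ ÷ 3x = 9x⁵. Subtract (9x⁵)·D = 27x⁶ + 81x⁵. Remainder: 24x⁵ + 57x⁴ − 45x³ + 24x² + 63x − 27.
Step 2: lead(24x⁵ + 57x⁴ − 45x³ + 24x² + 63x − 27) ÷ lead(D) = 24x⁵ ÷ 3x = 8x⁴. Subtract (8x⁴)·D = 24x⁵ + 72x⁴. Remainder: −15x⁴ − 45x³ + 24x² + 63x − 27.
Step 3: lead(−15x⁴ − 45x³ + 24x² + 63x − 27) ÷ lead(D) = −15x⁴ ÷ 3x = −5x³. Subtract (−5x³)·D = −15x⁴ − 45x³. Remainder: 24x² + 63x − 27.
Step 4: lead(24x² + 63x − 27) ÷ lead(D) = 24x² ÷ 3x = 8x. Subtract (8x)·D = 24x² + 72x. Remainder: −9x − 27.
Step 5: lead(−9x − 27) ÷ lead(D) = −9x ÷ 3x = −3. Subtract (−3)·D = −9x − 27. Remainder: 0.

R(x) = 0, so D(x) is a factor of P(x). yes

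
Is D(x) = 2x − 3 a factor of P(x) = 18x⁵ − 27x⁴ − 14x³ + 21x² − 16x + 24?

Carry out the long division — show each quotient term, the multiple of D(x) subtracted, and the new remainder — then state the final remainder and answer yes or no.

R(x) = 0, so D(x) is a factor of P(x). yes

Step 1: lead(18x⁵ − 27x⁴ − 14x³ + 21x² − 16x + 24) ÷ lead(D) = 18x⁵ ÷ 2x = 9x⁴. Subtract (9x⁴)·D = 18x⁵ − 27x⁴. Remainder: −14x³ + 21x² − 16x + 24.
Step 2: lead(−14x³ + 21x² − 16x + 24) ÷ lead(D) = −14x³ ÷ 2x = −7x². Subtract (−7x²)·D = −14x³ + 21x². Remainder: −16x + 24.
Step 3: lead(−16x + 24) ÷ lead(D) = −16x ÷ 2x = −8. Subtract (−8)·D = −16x + 24. Remainder: 0.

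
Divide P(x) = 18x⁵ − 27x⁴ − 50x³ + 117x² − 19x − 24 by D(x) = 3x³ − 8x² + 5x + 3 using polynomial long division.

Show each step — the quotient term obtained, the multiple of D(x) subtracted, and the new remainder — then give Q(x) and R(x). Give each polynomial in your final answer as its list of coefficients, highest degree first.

Step 1: lead(18x⁵ − 27x⁴ − 50x³ + 117x² − 19x − 24) ÷ lead(D) = 18x⁵ ÷ 3x³ = 6x². Subtract (6x²)·D = 18x⁵ − 48x⁴ + 30x³ + 18x². Remainder: 21x⁴ − 80x³ + 99x² − 19x − 24.
Step 2: lead(21x⁴ − 80x³ + 99x² − 19x − 24) ÷ lead(D) = 21x⁴ ÷ 3x³ = 7x. Subtract (7x)·D = 21x⁴ − 56x³ + 35x² + 21x. Remainder: −24x³ + 64x² − 40x − 24.
Step 3: lead(−24x³ + 64x² − 40x − 24) ÷ lead(D) = −24x³ ÷ 3x³ = −8. Subtract (−8)·D = −24x³ + 64x² − 40x − 24. Remainder: 0.

Q = [6, 7, -8]; R = [0]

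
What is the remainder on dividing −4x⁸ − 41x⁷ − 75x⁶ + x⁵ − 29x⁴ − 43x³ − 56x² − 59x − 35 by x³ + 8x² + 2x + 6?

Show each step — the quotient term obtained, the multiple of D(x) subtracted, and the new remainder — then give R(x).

Step 1: lead(−4x⁸ − 41x⁷ − 75x⁶ + x⁵ − 29x⁴ − 43x³ − 56x² − 59x − 35) ÷ lead(D) = −4x⁸ ÷ x³ = −4x⁵. Subtract (−4x⁵)·D = −4x⁸ − 32x⁷ − 8x⁶ − 24x⁵. Remainder: −9x⁷ − 67x⁶ + 25x⁵ − 29x⁴ − 43x³ − 56x² − 59x − 35.
Step 2: lead(−9x⁷ − 67x⁶ + 25x⁵ − 29x⁴ − 43x³ − 56x² − 59x − 35) ÷ lead(D) = −9x⁷ ÷ x³ = −9x⁴. Subtract (−9x⁴)·D = −9x⁷ − 72x⁶ − 18x⁵ − 54x⁴. Remainder: 5x⁶ + 43x⁵ + 25x⁴ − 43x³ − 56x² − 59x − 35.
Step 3: lead(5x⁶ + 43x⁵ + 25x⁴ − 43x³ − 56x² − 59x − 35) ÷ lead(D) = 5x⁶ ÷ x³ = 5x³. Subtract (5x³)·D = 5x⁶ + 40x⁵ + 10x⁴ + 30x³. Remainder: 3x⁵ + 15x⁴ − 73x³ − 56x² − 59x − 35.
Step 4: lead(3x⁵ + 15x⁴ − 73x³ − 56x² − 59x − 35) ÷ lead(D) = 3x⁵ ÷ x³ = 3x². Subtract (3x²)·D = 3x⁵ + 24x⁴ + 6x³ + 18x². Remainder: −9x⁴ − 79x³ − 74x² − 59x − 35.
Step 5: lead(−9x⁴ − 79x³ − 74x² − 59x − 35) ÷ lead(D) = −9x⁴ ÷ x³ = −9x. Subtract (−9x)·D = −9x⁴ − 72x³ − 18x² − 54x. Remainder: −7x³ − 56x² − 5x − 35.
Step 6: lead(−7x³ − 56x² − 5x − 35) ÷ lead(D) = −7x³ ÷ x³ = −7. Subtract (−7)·D = −7x³ − 56x² − 14x − 42. Remainder: 9x + 7.

R(x) = 9x + 7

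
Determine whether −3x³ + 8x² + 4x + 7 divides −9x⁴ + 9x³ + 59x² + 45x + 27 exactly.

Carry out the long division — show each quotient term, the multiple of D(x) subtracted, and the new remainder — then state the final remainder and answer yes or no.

Step 1: lead(−9x⁴ + 9x³ + 59x² + 45x + 27) ÷ lead(D) = −9x⁴ ÷ −3x³ = 3x. Subtract (3x)·D = −9x⁴ + 24x³ + 12x² + 21x. Remainder: −15x³ + 47x² + 24x + 27.
Step 2: lead(−15x³ + 47x² + 24x + 27) ÷ lead(D) = −15x³ ÷ −3x³ = 5. Subtract (5)·D = −15x³ + 40x² + 20x + 35. Remainder: 7x² + 4x − 8.

R(x) = 7x² + 4x − 8, so D(x) is not a factor of P(x). no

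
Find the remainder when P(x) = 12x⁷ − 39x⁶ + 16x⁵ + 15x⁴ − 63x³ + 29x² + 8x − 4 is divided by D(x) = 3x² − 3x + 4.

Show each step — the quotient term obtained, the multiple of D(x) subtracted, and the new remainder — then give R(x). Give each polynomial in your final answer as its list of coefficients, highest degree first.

Step 1: lead(12x⁷ − 39x⁶ + 16x⁵ + 15x⁴ − 63x³ + 29x² + 8x − 4) ÷ lead(D) = 12x⁷ ÷ 3x² = 4x⁵. Subtract (4x⁵)·D = 12x⁷ − 12x⁶ + 16x⁵. Remainder: −27x⁶ + 15x⁴ − 63x³ + 29x² + 8x − 4.
Step 2: lead(−27x⁶ + 15x⁴ − 63x³ + 29x² + 8x − 4) ÷ lead(D) = −27x⁶ ÷ 3x² = −9x⁴. Subtract (−9x⁴)·D = −27x⁶ + 27x⁵ − 36x⁴. Remainder: −27x⁵ + 51x⁴ − 63x³ + 29x² + 8x − 4.
Step 3: lead(−27x⁵ + 51x⁴ − 63x³ + 29x² + 8x − 4) ÷ lead(D) = −27x⁵ ÷ 3x² = −9x³. Subtract (−9x³)·D = −27x⁵ + 27x⁴ − 36x³. Remainder: 24x⁴ − 27x³ + 29x² + 8x − 4.
Step 4: lead(24x⁴ − 27x³ + 29x² + 8x − 4) ÷ lead(D) = 24x⁴ ÷ 3x² = 8x². Subtract (8x²)·D = 24x⁴ − 24x³ + 32x². Remainder: −3x³ − 3x² + 8x − 4.
Step 5: lead(−3x³ − 3x² + 8x − 4) ÷ lead(D) = −3x³ ÷ 3x² = −x. Subtract (−x)·D = −3x³ + 3x² − 4x. Remainder: −6x² + 12x − 4.
Step 6: lead(−6x² + 12x − 4) ÷ lead(D) = −6x² ÷ 3x² = −2. Subtract (−2)·D = −6x² + 6x − 8. Remainder: 6x + 4.

R = [6, 4]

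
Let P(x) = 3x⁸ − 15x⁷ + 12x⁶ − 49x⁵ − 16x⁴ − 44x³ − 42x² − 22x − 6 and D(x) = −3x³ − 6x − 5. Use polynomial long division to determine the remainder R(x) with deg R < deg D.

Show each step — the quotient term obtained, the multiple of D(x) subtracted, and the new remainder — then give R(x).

R(x) = 4x² − 5x + 4

Step 1: lead(3x⁸ − 15x⁷ + 12x⁶ − 49x⁵ − 16x⁴ − 44x³ − 42x² − 22x − 6) ÷ lead(D) = 3x⁸ ÷ −3x³ = −x⁵. Subtract (−x⁵)·D = 3x⁸ + 6x⁶ + 5x⁵. Remainder: −15x⁷ + 6x⁶ − 54x⁵ − 16x⁴ − 44x³ − 42x² − 22x − 6.
Step 2: lead(−15x⁷ + 6x⁶ − 54x⁵ − 16x⁴ − 44x³ − 42x² − 22x − 6) ÷ lead(D) = −15x⁷ ÷ −3x³ = 5x⁴. Subtract (5x⁴)·D = −15x⁷ − 30x⁵ − 25x⁴. Remainder: 6x⁶ − 24x⁵ + 9x⁴ − 44x³ − 42x² − 22x − 6.
Step 3: lead(6x⁶ − 24x⁵ + 9x⁴ − 44x³ − 42x² − 22x − 6) ÷ lead(D) = 6x⁶ ÷ −3x³ = −2x³. Subtract (−2x³)·D = 6x⁶ + 12x⁴ + 10x³. Remainder: −24x⁵ − 3x⁴ − 54x³ − 42x² − 22x − 6.
Step 4: lead(−24x⁵ − 3x⁴ − 54x³ − 42x² − 22x − 6) ÷ lead(D) = −24x⁵ ÷ −3x³ = 8x². Subtract (8x²)·D = −24x⁵ − 48x³ − 40x². Remainder: −3x⁴ − 6x³ − 2x² − 22x − 6.
Step 5: lead(−3x⁴ − 6x³ − 2x² − 22x − 6) ÷ lead(D) = −3x⁴ ÷ −3x³ = x. Subtract (x)·D = −3x⁴ − 6x² − 5x. Remainder: −6x³ + 4x² − 17x − 6.
Step 6: lead(−6x³ + 4x² − 17x − 6) ÷ lead(D) = −6x³ ÷ −3x³ = 2. Subtract (2)·D = −6x³ − 12x − 10. Remainder: 4x² − 5x + 4.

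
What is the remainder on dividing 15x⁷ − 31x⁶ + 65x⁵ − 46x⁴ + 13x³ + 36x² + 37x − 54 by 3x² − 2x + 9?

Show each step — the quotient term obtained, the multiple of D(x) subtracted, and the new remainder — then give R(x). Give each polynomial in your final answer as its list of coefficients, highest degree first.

Step 1: lead(15x⁷ − 31x⁶ + 65x⁵ − 46x⁴ + 13x³ + 36x² + 37x − 54) ÷ lead(D) = 15x⁷ ÷ 3x² = 5x⁵. Subtract (5x⁵)·D = 15x⁷ − 10x⁶ + 45x⁵. Remainder: −21x⁶ + 20x⁵ − 46x⁴ + 13x³ + 36x² + 37x − 54.
Step 2: lead(−21x⁶ + 20x⁵ − 46x⁴ + 13x³ + 36x² + 37x − 54) ÷ lead(D) = −21x⁶ ÷ 3x² = −7x⁴. Subtract (−7x⁴)·D = −21x⁶ + 14x⁵ − 63x⁴. Remainder: 6x⁵ + 17x⁴ + 13x³ + 36x² + 37x − 54.
Step 3: lead(6x⁵ + 17x⁴ + 13x³ + 36x² + 37x − 54) ÷ lead(D) = 6x⁵ ÷ 3x² = 2x³. Subtract (2x³)·D = 6x⁵ − 4x⁴ + 18x³. Remainder: 21x⁴ − 5x³ + 36x² + 37x − 54.
Step 4: lead(21x⁴ − 5x³ + 36x² + 37x − 54) ÷ lead(D) = 21x⁴ ÷ 3x² = 7x². Subtract (7x²)·D = 21x⁴ − 14x³ + 63x². Remainder: 9x³ − 27x² + 37x − 54.
Step 5: lead(9x³ − 27x² + 37x − 54) ÷ lead(D) = 9x³ ÷ 3x² = 3x. Subtract (3x)·D = 9x³ − 6x² + 27x. Remainder: −21x² + 10x − 54.
Step 6: lead(−21x² + 10x − 54) ÷ lead(D) = −21x² ÷ 3x² = −7. Subtract (−7)·D = −21x² + 14x − 63. Remainder: −4x + 9.

R = [-4, 9]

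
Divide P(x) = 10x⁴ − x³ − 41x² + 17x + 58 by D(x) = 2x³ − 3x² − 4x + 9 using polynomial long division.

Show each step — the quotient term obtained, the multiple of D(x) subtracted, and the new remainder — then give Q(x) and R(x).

Step 1: lead(10x⁴ − x³ − 41x² + 17x + 58) ÷ lead(D) = 10x⁴ ÷ 2x³ = 5x. Subtract (5x)·D = 10x⁴ − 15x³ − 20x² + 45x. Remainder: 14x³ − 21x² − 28x + 58.
Step 2: lead(14x³ − 21x² − 28x + 58) ÷ lead(D) = 14x³ ÷ 2x³ = 7. Subtract (7)·D = 14x³ − 21x² − 28x + 63. Remainder: −5.

Q(x) = 5x + 7; R(x) = −5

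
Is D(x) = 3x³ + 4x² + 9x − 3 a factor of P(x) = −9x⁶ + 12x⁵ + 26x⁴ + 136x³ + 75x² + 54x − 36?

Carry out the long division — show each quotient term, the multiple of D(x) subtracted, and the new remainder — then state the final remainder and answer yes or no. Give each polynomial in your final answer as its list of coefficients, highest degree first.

R = [-6, -9], so D(x) is not a factor of P(x). no

Step 1: lead(−9x⁶ + 12x⁵ + 26x⁴ + 136x³ + 75x² + 54x − 36) ÷ lead(D) = −9x⁶ ÷ 3x³ = −3x³. Subtract (−3x³)·D = −9x⁶ − 12x⁵ − 27x⁴ + 9x³. Remainder: 24x⁵ + 53x⁴ + 127x³ + 75x² + 54x − 36.
Step 2: lead(24x⁵ + 53x⁴ + 127x³ + 75x² + 54x − 36) ÷ lead(D) = 24x⁵ ÷ 3x³ = 8x². Subtract (8x²)·D = 24x⁵ + 32x⁴ + 72x³ − 24x². Remainder: 21x⁴ + 55x³ + 99x² + 54x − 36.
Step 3: lead(21x⁴ + 55x³ + 99x² + 54x − 36) ÷ lead(D) = 21x⁴ ÷ 3x³ = 7x. Subtract (7x)·D = 21x⁴ + 28x³ + 63x² − 21x. Remainder: 27x³ + 36x² + 75x − 36.
Step 4: lead(27x³ + 36x² + 75x − 36) ÷ lead(D) = 27x³ ÷ 3x³ = 9. Subtract (9)·D = 27x³ + 36x² + 81x − 27. Remainder: −6x − 9.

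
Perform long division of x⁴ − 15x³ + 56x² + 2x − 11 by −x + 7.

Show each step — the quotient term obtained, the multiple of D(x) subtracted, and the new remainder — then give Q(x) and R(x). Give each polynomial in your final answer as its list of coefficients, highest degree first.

Step 1: lead(x⁴ − 15x³ + 56x² + 2x − 11) ÷ lead(D) = x⁴ ÷ −x = −x³. Subtract (−x³)·D = x⁴ − 7x³. Remainder: −8x³ + 56x² + 2x − 11.
Step 2: lead(−8x³ + 56x² + 2x − 11) ÷ lead(D) = −8x³ ÷ −x = 8x². Subtract (8x²)·D = −8x³ + 56x². Remainder: 2x − 11.
Step 3: lead(2x − 11) ÷ lead(D) = 2x ÷ −x = −2. Subtract (−2)·D = 2x − 14. Remainder: 3.

Q = [-1, 8, 0, -2]; R = [3]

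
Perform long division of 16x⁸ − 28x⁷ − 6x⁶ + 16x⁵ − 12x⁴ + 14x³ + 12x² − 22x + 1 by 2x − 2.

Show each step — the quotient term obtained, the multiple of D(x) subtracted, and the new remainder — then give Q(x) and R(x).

Step 1: lead(16x⁸ − 28x⁷ − 6x⁶ + 16x⁵ − 12x⁴ + 14x³ + 12x² − 22x + 1) ÷ lead(D) = 16x⁸ ÷ 2x = 8x⁷. Subtract (8x⁷)·D = 16x⁸ − 16x⁷. Remainder: −12x⁷ − 6x⁶ + 16x⁵ − 12x⁴ + 14x³ + 12x² − 22x + 1.
Step 2: lead(−12x⁷ − 6x⁶ + 16x⁵ − 12x⁴ + 14x³ + 12x² − 22x + 1) ÷ lead(D) = −12x⁷ ÷ 2x = −6x⁶. Subtract (−6x⁶)·D = −12x⁷ + 12x⁶. Remainder: −18x⁶ + 16x⁵ − 12x⁴ + 14x³ + 12x² − 22x + 1.
Step 3: lead(−18x⁶ + 16x⁵ − 12x⁴ + 14x³ + 12x² − 22x + 1) ÷ lead(D) = −18x⁶ ÷ 2x = −9x⁵. Subtract (−9x⁵)·D = −18x⁶ + 18x⁵. Remainder: −2x⁵ − 12x⁴ + 14x³ + 12x² − 22x + 1.
Step 4: lead(−2x⁵ − 12x⁴ + 14x³ + 12x² − 22x + 1) ÷ lead(D) = −2x⁵ ÷ 2x = −x⁴. Subtract (−x⁴)·D = −2x⁵ + 2x⁴. Remainder: −14x⁴ + 14x³ + 12x² − 22x + 1.
Step 5: lead(−14x⁴ + 14x³ + 12x² − 22x + 1) ÷ lead(D) = −14x⁴ ÷ 2x = −7x³. Subtract (−7x³)·D = −14x⁴ + 14x³. Remainder: 12x² − 22x + 1.
Step 6: lead(12x² − 22x + 1) ÷ lead(D) = 12x² ÷ 2x = 6x. Subtract (6x)·D = 12x² − 12x. Remainder: −10x + 1.
Step 7: lead(−10x + 1) ÷ lead(D) = −10x ÷ 2x = −5. Subtract (−5)·D = −10x + 10. Remainder: −9.

Q(x) = 8x⁷ − 6x⁶ − 9x⁵ − x⁴ − 7x³ + 6x − 5; R(x) = −9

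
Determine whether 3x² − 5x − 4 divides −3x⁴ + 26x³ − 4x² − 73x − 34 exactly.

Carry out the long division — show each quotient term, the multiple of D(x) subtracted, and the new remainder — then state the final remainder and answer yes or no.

Step 1: lead(−3x⁴ + 26x³ − 4x² − 73x − 34) ÷ lead(D) = −3x⁴ ÷ 3x² = −x². Subtract (−x²)·D = −3x⁴ + 5x³ + 4x². Remainder: 21x³ − 8x² − 73x − 34.
Step 2: lead(21x³ − 8x² − 73x − 34) ÷ lead(D) = 21x³ ÷ 3x² = 7x. Subtract (7x)·D = 21x³ − 35x² − 28x. Remainder: 27x² − 45x − 34.
Step 3: lead(27x² − 45x − 34) ÷ lead(D) = 27x² ÷ 3x² = 9. Subtract (9)·D = 27x² − 45x − 36. Remainder: 2.

R(x) = 2, so D(x) is not a factor of P(x). no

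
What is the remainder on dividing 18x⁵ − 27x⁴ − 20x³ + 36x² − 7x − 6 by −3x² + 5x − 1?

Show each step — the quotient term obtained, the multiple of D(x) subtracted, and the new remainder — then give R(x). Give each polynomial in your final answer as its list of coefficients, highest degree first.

Step 1: lead(18x⁵ − 27x⁴ − 20x³ + 36x² − 7x − 6) ÷ lead(D) = 18x⁵ ÷ −3x² = −6x³. Subtract (−6x³)·D = 18x⁵ − 30x⁴ + 6x³. Remainder: 3x⁴ − 26x³ + 36x² − 7x − 6.
Step 2: lead(3x⁴ − 26x³ + 36x² − 7x − 6) ÷ lead(D) = 3x⁴ ÷ −3x² = −x². Subtract (−x²)·D = 3x⁴ − 5x³ + x². Remainder: −21x³ + 35x² − 7x − 6.
Step 3: lead(−21x³ + 35x² − 7x − 6) ÷ lead(D) = −21x³ ÷ −3x² = 7x. Subtract (7x)·D = −21x³ + 35x² − 7x. Remainder: −6.

R = [-6]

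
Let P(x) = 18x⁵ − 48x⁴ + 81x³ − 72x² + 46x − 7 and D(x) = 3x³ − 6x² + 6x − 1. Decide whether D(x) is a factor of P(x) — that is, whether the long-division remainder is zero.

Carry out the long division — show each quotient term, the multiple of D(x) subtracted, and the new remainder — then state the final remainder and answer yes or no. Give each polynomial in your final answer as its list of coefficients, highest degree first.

R = [0], so D(x) is a factor of P(x). yes

Step 1: lead(18x⁵ − 48x⁴ + 81x³ − 72x² + 46x − 7) ÷ lead(D) = 18x⁵ ÷ 3x³ = 6x². Subtract (6x²)·D = 18x⁵ − 36x⁴ + 36x³ − 6x². Remainder: −12x⁴ + 45x³ − 66x² + 46x − 7.
Step 2: lead(−12x⁴ + 45x³ − 66x² + 46x − 7) ÷ lead(D) = −12x⁴ ÷ 3x³ = −4x. Subtract (−4x)·D = −12x⁴ + 24x³ − 24x² + 4x. Remainder: 21x³ − 42x² + 42x − 7.
Step 3: lead(21x³ − 42x² + 42x − 7) ÷ lead(D) = 21x³ ÷ 3x³ = 7. Subtract (7)·D = 21x³ − 42x² + 42x − 7. Remainder: 0.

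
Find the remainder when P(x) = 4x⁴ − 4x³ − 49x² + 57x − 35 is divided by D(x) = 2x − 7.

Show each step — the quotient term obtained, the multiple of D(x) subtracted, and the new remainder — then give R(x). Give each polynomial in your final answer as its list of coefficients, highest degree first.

R = [-7]

Step 1: lead(4x⁴ − 4x³ − 49x² + 57x − 35) ÷ lead(D) = 4x⁴ ÷ 2x = 2x³. Subtract (2x³)·D = 4x⁴ − 14x³. Remainder: 10x³ − 49x² + 57x − 35.
Step 2: lead(10x³ − 49x² + 57x − 35) ÷ lead(D) = 10x³ ÷ 2x = 5x². Subtract (5x²)·D = 10x³ − 35x². Remainder: −14x² + 57x − 35.
Step 3: lead(−14x² + 57x − 35) ÷ lead(D) = −14x² ÷ 2x = −7x. Subtract (−7x)·D = −14x² + 49x. Remainder: 8x − 35.
Step 4: lead(8x − 35) ÷ lead(D) = 8x ÷ 2x = 4. Subtract (4)·D = 8x − 28. Remainder: −7.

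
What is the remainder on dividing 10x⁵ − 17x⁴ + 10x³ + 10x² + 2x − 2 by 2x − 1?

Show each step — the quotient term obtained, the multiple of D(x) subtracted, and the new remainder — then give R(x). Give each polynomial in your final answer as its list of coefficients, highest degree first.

Step 1: lead(10x⁵ − 17x⁴ + 10x³ + 10x² + 2x − 2) ÷ lead(D) = 10x⁵ ÷ 2x = 5x⁴. Subtract (5x⁴)·D = 10x⁵ − 5x⁴. Remainder: −12x⁴ + 10x³ + 10x² + 2x − 2.
Step 2: lead(−12x⁴ + 10x³ + 10x² + 2x − 2) ÷ lead(D) = −12x⁴ ÷ 2x = −6x³. Subtract (−6x³)·D = −12x⁴ + 6x³. Remainder: 4x³ + 10x² + 2x − 2.
Step 3: lead(4x³ + 10x² + 2x − 2) ÷ lead(D) = 4x³ ÷ 2x = 2x². Subtract (2x²)·D = 4x³ − 2x². Remainder: 12x² + 2x − 2.
Step 4: lead(12x² + 2x − 2) ÷ lead(D) = 12x² ÷ 2x = 6x. Subtract (6x)·D = 12x² − 6x. Remainder: 8x − 2.
Step 5: lead(8x − 2) ÷ lead(D) = 8x ÷ 2x = 4. Subtract (4)·D = 8x − 4. Remainder: 2.

R = [2]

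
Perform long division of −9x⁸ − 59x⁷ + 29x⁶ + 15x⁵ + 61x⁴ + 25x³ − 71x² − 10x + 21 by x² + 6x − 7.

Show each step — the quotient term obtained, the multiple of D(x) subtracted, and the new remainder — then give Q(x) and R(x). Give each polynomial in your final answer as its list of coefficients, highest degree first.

Q = [-9, -5, -4, 4, 9, -1, -2]; R = [-5, 7]

Step 1: lead(−9x⁸ − 59x⁷ + 29x⁶ + 15x⁵ + 61x⁴ + 25x³ − 71x² − 10x + 21) ÷ lead(D) = −9x⁸ ÷ x² = −9x⁶. Subtract (−9x⁶)·D = −9x⁸ − 54x⁷ + 63x⁶. Remainder: −5x⁷ − 34x⁶ + 15x⁵ + 61x⁴ + 25x³ − 71x² − 10x + 21.
Step 2: lead(−5x⁷ − 34x⁶ + 15x⁵ + 61x⁴ + 25x³ − 71x² − 10x + 21) ÷ lead(D) = −5x⁷ ÷ x² = −5x⁵. Subtract (−5x⁵)·D = −5x⁷ − 30x⁶ + 35x⁵. Remainder: −4x⁶ − 20x⁵ + 61x⁴ + 25x³ − 71x² − 10x + 21.
Step 3: lead(−4x⁶ − 20x⁵ + 61x⁴ + 25x³ − 71x² − 10x + 21) ÷ lead(D) = −4x⁶ ÷ x² = −4x⁴. Subtract (−4x⁴)·D = −4x⁶ − 24x⁵ + 28x⁴. Remainder: 4x⁵ + 33x⁴ + 25x³ − 71x² − 10x + 21.
Step 4: lead(4x⁵ + 33x⁴ + 25x³ − 71x² − 10x + 21) ÷ lead(D) = 4x⁵ ÷ x² = 4x³. Subtract (4x³)·D = 4x⁵ + 24x⁴ − 28x³. Remainder: 9x⁴ + 53x³ − 71x² − 10x + 21.
Step 5: lead(9x⁴ + 53x³ − 71x² − 10x + 21) ÷ lead(D) = 9x⁴ ÷ x² = 9x². Subtract (9x²)·D = 9x⁴ + 54x³ − 63x². Remainder: −x³ − 8x² − 10x + 21.
Step 6: lead(−x³ − 8x² − 10x + 21) ÷ lead(D) = −x³ ÷ x² = −x. Subtract (−x)·D = −x³ − 6x² + 7x. Remainder: −2x² − 17x + 21.
Step 7: lead(−2x² − 17x + 21) ÷ lead(D) = −2x² ÷ x² = −2. Subtract (−2)·D = −2x² − 12x + 14. Remainder: −5x + 7.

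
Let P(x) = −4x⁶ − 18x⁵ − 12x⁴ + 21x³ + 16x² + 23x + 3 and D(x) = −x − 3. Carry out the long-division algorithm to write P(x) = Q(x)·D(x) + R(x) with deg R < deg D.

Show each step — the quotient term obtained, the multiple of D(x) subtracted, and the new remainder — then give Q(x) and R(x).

Step 1: lead(−4x⁶ − 18x⁵ − 12x⁴ + 21x³ + 16x² + 23x + 3) ÷ lead(D) = −4x⁶ ÷ −x = 4x⁵. Subtract (4x⁵)·D = −4x⁶ − 12x⁵. Remainder: −6x⁵ − 12x⁴ + 21x³ + 16x² + 23x + 3.
Step 2: lead(−6x⁵ − 12x⁴ + 21x³ + 16x² + 23x + 3) ÷ lead(D) = −6x⁵ ÷ −x = 6x⁴. Subtract (6x⁴)·D = −6x⁵ − 18x⁴. Remainder: 6x⁴ + 21x³ + 16x² + 23x + 3.
Step 3: lead(6x⁴ + 21x³ + 16x² + 23x + 3) ÷ lead(D) = 6x⁴ ÷ −x = −6x³. Subtract (−6x³)·D = 6x⁴ + 18x³. Remainder: 3x³ + 16x² + 23x + 3.
Step 4: lead(3x³ + 16x² + 23x + 3) ÷ lead(D) = 3x³ ÷ −x = −3x². Subtract (−3x²)·D = 3x³ + 9x². Remainder: 7x² + 23x + 3.
Step 5: lead(7x² + 23x + 3) ÷ lead(D) = 7x² ÷ −x = −7x. Subtract (−7x)·D = 7x² + 21x. Remainder: 2x + 3.
Step 6: lead(2x + 3) ÷ lead(D) = 2x ÷ −x = −2. Subtract (−2)·D = 2x + 6. Remainder: −3.

Q(x) = 4x⁵ + 6x⁴ − 6x³ − 3x² − 7x − 2; R(x) = −3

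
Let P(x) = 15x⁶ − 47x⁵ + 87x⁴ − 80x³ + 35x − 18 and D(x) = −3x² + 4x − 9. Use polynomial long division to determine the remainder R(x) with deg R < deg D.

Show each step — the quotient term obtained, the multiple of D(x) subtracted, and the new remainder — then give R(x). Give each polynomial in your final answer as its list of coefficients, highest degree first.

R = [0]

Step 1: lead(15x⁶ − 47x⁵ + 87x⁴ − 80x³ + 35x − 18) ÷ lead(D) = 15x⁶ ÷ −3x² = −5x⁴. Subtract (−5x⁴)·D = 15x⁶ − 20x⁵ + 45x⁴. Remainder: −27x⁵ + 42x⁴ − 80x³ + 35x − 18.
Step 2: lead(−27x⁵ + 42x⁴ − 80x³ + 35x − 18) ÷ lead(D) = −27x⁵ ÷ −3x² = 9x³. Subtract (9x³)·D = −27x⁵ + 36x⁴ − 81x³. Remainder: 6x⁴ + x³ + 35x − 18.
Step 3: lead(6x⁴ + x³ + 35x − 18) ÷ lead(D) = 6x⁴ ÷ −3x² = −2x². Subtract (−2x²)·D = 6x⁴ − 8x³ + 18x². Remainder: 9x³ − 18x² + 35x − 18.
Step 4: lead(9x³ − 18x² + 35x − 18) ÷ lead(D) = 9x³ ÷ −3x² = −3x. Subtract (−3x)·D = 9x³ − 12x² + 27x. Remainder: −6x² + 8x − 18.
Step 5: lead(−6x² + 8x − 18) ÷ lead(D) = −6x² ÷ −3x² = 2. Subtract (2)·D = −6x² + 8x − 18. Remainder: 0.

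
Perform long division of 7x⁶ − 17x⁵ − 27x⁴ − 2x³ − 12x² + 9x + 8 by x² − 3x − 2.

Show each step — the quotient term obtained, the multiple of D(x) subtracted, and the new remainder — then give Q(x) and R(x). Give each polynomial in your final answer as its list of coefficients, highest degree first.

Step 1: lead(7x⁶ − 17x⁵ − 27x⁴ − 2x³ − 12x² + 9x + 8) ÷ lead(D) = 7x⁶ ÷ x² = 7x⁴. Subtract (7x⁴)·D = 7x⁶ − 21x⁵ − 14x⁴. Remainder: 4x⁵ − 13x⁴ − 2x³ − 12x² + 9x + 8.
Step 2: lead(4x⁵ − 13x⁴ − 2x³ − 12x² + 9x + 8) ÷ lead(D) = 4x⁵ ÷ x² = 4x³. Subtract (4x³)·D = 4x⁵ − 12x⁴ − 8x³. Remainder: −x⁴ + 6x³ − 12x² + 9x + 8.
Step 3: lead(−x⁴ + 6x³ − 12x² + 9x + 8) ÷ lead(D) = −x⁴ ÷ x² = −x². Subtract (−x²)·D = −x⁴ + 3x³ + 2x². Remainder: 3x³ − 14x² + 9x + 8.
Step 4: lead(3x³ − 14x² + 9x + 8) ÷ lead(D) = 3x³ ÷ x² = 3x. Subtract (3x)·D = 3x³ − 9x² − 6x. Remainder: −5x² + 15x + 8.
Step 5: lead(−5x² + 15x + 8) ÷ lead(D) = −5x² ÷ x² = −5. Subtract (−5)·D = −5x² + 15x + 10. Remainder: −2.

Q = [7, 4, -1, 3, -5]; R = [-2]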